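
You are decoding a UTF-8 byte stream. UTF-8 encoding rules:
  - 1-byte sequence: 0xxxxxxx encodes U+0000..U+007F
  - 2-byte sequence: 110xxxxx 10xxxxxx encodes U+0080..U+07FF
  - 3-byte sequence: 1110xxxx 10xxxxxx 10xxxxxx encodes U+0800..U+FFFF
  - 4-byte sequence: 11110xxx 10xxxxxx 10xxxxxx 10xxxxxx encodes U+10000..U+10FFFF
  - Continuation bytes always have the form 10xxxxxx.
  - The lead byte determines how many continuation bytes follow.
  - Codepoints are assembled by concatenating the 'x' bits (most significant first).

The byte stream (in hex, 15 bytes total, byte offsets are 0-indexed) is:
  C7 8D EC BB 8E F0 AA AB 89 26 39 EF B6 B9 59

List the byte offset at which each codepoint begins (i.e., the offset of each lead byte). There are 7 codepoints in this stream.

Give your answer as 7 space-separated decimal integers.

Answer: 0 2 5 9 10 11 14

Derivation:
Byte[0]=C7: 2-byte lead, need 1 cont bytes. acc=0x7
Byte[1]=8D: continuation. acc=(acc<<6)|0x0D=0x1CD
Completed: cp=U+01CD (starts at byte 0)
Byte[2]=EC: 3-byte lead, need 2 cont bytes. acc=0xC
Byte[3]=BB: continuation. acc=(acc<<6)|0x3B=0x33B
Byte[4]=8E: continuation. acc=(acc<<6)|0x0E=0xCECE
Completed: cp=U+CECE (starts at byte 2)
Byte[5]=F0: 4-byte lead, need 3 cont bytes. acc=0x0
Byte[6]=AA: continuation. acc=(acc<<6)|0x2A=0x2A
Byte[7]=AB: continuation. acc=(acc<<6)|0x2B=0xAAB
Byte[8]=89: continuation. acc=(acc<<6)|0x09=0x2AAC9
Completed: cp=U+2AAC9 (starts at byte 5)
Byte[9]=26: 1-byte ASCII. cp=U+0026
Byte[10]=39: 1-byte ASCII. cp=U+0039
Byte[11]=EF: 3-byte lead, need 2 cont bytes. acc=0xF
Byte[12]=B6: continuation. acc=(acc<<6)|0x36=0x3F6
Byte[13]=B9: continuation. acc=(acc<<6)|0x39=0xFDB9
Completed: cp=U+FDB9 (starts at byte 11)
Byte[14]=59: 1-byte ASCII. cp=U+0059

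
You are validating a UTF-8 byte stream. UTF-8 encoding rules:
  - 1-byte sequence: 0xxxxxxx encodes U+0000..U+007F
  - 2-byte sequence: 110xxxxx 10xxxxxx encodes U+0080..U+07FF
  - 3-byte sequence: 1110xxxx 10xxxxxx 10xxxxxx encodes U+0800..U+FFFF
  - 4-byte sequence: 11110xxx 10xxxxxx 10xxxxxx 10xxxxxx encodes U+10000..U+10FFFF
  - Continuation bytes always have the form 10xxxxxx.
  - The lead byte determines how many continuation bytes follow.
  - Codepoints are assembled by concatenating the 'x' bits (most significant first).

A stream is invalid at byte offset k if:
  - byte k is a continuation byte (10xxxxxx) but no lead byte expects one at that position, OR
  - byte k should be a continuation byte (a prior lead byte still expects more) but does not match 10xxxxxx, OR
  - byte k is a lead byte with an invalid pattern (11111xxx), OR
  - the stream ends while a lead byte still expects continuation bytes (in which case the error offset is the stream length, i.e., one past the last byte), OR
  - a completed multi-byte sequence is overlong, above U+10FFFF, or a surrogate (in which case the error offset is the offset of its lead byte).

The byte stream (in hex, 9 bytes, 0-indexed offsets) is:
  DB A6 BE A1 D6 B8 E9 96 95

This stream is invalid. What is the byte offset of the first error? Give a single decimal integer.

Answer: 2

Derivation:
Byte[0]=DB: 2-byte lead, need 1 cont bytes. acc=0x1B
Byte[1]=A6: continuation. acc=(acc<<6)|0x26=0x6E6
Completed: cp=U+06E6 (starts at byte 0)
Byte[2]=BE: INVALID lead byte (not 0xxx/110x/1110/11110)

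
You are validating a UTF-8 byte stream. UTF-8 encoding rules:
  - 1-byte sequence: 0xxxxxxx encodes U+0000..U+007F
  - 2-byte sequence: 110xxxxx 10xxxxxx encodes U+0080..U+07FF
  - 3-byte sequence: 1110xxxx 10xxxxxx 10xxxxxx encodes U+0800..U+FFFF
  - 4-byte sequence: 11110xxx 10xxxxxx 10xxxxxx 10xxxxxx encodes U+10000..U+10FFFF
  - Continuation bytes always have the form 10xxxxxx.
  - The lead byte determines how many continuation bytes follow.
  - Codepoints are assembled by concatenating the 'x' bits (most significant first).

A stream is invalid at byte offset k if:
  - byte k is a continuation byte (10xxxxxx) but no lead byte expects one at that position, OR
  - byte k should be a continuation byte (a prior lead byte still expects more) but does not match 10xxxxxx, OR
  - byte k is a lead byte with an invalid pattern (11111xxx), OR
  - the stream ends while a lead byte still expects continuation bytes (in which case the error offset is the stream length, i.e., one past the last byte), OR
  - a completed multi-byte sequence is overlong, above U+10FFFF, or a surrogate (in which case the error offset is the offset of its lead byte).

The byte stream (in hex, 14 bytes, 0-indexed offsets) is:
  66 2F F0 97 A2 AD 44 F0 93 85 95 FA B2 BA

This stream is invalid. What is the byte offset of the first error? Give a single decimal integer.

Answer: 11

Derivation:
Byte[0]=66: 1-byte ASCII. cp=U+0066
Byte[1]=2F: 1-byte ASCII. cp=U+002F
Byte[2]=F0: 4-byte lead, need 3 cont bytes. acc=0x0
Byte[3]=97: continuation. acc=(acc<<6)|0x17=0x17
Byte[4]=A2: continuation. acc=(acc<<6)|0x22=0x5E2
Byte[5]=AD: continuation. acc=(acc<<6)|0x2D=0x178AD
Completed: cp=U+178AD (starts at byte 2)
Byte[6]=44: 1-byte ASCII. cp=U+0044
Byte[7]=F0: 4-byte lead, need 3 cont bytes. acc=0x0
Byte[8]=93: continuation. acc=(acc<<6)|0x13=0x13
Byte[9]=85: continuation. acc=(acc<<6)|0x05=0x4C5
Byte[10]=95: continuation. acc=(acc<<6)|0x15=0x13155
Completed: cp=U+13155 (starts at byte 7)
Byte[11]=FA: INVALID lead byte (not 0xxx/110x/1110/11110)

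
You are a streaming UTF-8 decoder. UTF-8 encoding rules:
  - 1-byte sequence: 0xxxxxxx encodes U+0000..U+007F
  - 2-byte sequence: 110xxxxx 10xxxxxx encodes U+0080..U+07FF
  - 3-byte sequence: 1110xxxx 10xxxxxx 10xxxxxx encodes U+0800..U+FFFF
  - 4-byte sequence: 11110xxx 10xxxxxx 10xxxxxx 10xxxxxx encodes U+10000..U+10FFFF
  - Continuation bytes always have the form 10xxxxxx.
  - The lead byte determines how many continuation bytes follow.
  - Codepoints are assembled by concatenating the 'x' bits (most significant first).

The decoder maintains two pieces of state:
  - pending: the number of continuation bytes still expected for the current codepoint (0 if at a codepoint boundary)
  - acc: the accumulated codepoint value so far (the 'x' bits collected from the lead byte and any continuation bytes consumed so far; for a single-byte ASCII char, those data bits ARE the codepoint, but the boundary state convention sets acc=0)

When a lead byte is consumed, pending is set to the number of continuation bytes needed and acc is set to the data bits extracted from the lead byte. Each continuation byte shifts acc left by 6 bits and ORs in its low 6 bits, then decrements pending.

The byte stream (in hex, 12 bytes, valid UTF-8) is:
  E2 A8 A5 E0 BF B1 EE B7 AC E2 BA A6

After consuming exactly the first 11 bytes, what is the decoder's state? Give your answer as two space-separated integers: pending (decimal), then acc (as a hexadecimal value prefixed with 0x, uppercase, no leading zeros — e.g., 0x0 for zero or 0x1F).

Answer: 1 0xBA

Derivation:
Byte[0]=E2: 3-byte lead. pending=2, acc=0x2
Byte[1]=A8: continuation. acc=(acc<<6)|0x28=0xA8, pending=1
Byte[2]=A5: continuation. acc=(acc<<6)|0x25=0x2A25, pending=0
Byte[3]=E0: 3-byte lead. pending=2, acc=0x0
Byte[4]=BF: continuation. acc=(acc<<6)|0x3F=0x3F, pending=1
Byte[5]=B1: continuation. acc=(acc<<6)|0x31=0xFF1, pending=0
Byte[6]=EE: 3-byte lead. pending=2, acc=0xE
Byte[7]=B7: continuation. acc=(acc<<6)|0x37=0x3B7, pending=1
Byte[8]=AC: continuation. acc=(acc<<6)|0x2C=0xEDEC, pending=0
Byte[9]=E2: 3-byte lead. pending=2, acc=0x2
Byte[10]=BA: continuation. acc=(acc<<6)|0x3A=0xBA, pending=1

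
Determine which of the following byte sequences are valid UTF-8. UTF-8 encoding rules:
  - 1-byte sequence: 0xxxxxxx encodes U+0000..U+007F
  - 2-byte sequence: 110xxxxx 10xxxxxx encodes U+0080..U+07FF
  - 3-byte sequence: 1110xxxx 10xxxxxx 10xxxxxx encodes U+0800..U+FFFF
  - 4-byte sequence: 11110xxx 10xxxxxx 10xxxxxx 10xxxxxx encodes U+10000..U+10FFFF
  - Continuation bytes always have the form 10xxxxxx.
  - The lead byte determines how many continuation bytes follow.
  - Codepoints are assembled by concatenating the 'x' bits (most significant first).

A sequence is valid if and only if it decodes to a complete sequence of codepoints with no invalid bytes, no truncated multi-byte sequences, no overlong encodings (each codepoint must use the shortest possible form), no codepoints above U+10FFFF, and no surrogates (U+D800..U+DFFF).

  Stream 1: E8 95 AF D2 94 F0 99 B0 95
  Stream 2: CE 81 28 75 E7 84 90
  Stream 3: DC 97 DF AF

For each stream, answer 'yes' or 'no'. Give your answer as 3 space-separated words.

Answer: yes yes yes

Derivation:
Stream 1: decodes cleanly. VALID
Stream 2: decodes cleanly. VALID
Stream 3: decodes cleanly. VALID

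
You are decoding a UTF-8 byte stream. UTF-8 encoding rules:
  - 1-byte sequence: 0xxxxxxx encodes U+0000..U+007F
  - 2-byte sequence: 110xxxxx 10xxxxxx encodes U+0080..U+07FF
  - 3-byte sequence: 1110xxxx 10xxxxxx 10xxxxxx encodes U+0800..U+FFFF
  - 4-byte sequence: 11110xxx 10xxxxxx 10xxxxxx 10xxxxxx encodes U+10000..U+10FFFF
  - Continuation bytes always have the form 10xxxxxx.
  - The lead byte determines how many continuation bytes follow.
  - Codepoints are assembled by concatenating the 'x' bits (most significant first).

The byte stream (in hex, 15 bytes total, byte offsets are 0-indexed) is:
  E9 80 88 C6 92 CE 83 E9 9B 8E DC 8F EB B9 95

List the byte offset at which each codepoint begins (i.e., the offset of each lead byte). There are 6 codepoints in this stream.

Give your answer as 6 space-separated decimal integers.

Byte[0]=E9: 3-byte lead, need 2 cont bytes. acc=0x9
Byte[1]=80: continuation. acc=(acc<<6)|0x00=0x240
Byte[2]=88: continuation. acc=(acc<<6)|0x08=0x9008
Completed: cp=U+9008 (starts at byte 0)
Byte[3]=C6: 2-byte lead, need 1 cont bytes. acc=0x6
Byte[4]=92: continuation. acc=(acc<<6)|0x12=0x192
Completed: cp=U+0192 (starts at byte 3)
Byte[5]=CE: 2-byte lead, need 1 cont bytes. acc=0xE
Byte[6]=83: continuation. acc=(acc<<6)|0x03=0x383
Completed: cp=U+0383 (starts at byte 5)
Byte[7]=E9: 3-byte lead, need 2 cont bytes. acc=0x9
Byte[8]=9B: continuation. acc=(acc<<6)|0x1B=0x25B
Byte[9]=8E: continuation. acc=(acc<<6)|0x0E=0x96CE
Completed: cp=U+96CE (starts at byte 7)
Byte[10]=DC: 2-byte lead, need 1 cont bytes. acc=0x1C
Byte[11]=8F: continuation. acc=(acc<<6)|0x0F=0x70F
Completed: cp=U+070F (starts at byte 10)
Byte[12]=EB: 3-byte lead, need 2 cont bytes. acc=0xB
Byte[13]=B9: continuation. acc=(acc<<6)|0x39=0x2F9
Byte[14]=95: continuation. acc=(acc<<6)|0x15=0xBE55
Completed: cp=U+BE55 (starts at byte 12)

Answer: 0 3 5 7 10 12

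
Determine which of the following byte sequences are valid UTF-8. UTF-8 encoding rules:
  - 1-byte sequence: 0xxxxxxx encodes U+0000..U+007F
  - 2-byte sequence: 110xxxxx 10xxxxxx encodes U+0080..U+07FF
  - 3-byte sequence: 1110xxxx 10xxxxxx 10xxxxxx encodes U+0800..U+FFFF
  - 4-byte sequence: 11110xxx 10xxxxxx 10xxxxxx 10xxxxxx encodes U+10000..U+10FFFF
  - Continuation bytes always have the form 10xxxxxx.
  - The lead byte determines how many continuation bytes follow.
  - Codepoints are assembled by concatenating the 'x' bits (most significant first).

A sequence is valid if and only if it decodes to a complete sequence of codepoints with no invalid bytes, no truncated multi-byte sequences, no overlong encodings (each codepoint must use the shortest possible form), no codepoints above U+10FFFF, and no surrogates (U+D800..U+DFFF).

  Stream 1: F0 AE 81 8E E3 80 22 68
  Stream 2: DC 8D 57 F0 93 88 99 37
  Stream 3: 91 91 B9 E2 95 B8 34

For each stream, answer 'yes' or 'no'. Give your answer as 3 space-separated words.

Stream 1: error at byte offset 6. INVALID
Stream 2: decodes cleanly. VALID
Stream 3: error at byte offset 0. INVALID

Answer: no yes no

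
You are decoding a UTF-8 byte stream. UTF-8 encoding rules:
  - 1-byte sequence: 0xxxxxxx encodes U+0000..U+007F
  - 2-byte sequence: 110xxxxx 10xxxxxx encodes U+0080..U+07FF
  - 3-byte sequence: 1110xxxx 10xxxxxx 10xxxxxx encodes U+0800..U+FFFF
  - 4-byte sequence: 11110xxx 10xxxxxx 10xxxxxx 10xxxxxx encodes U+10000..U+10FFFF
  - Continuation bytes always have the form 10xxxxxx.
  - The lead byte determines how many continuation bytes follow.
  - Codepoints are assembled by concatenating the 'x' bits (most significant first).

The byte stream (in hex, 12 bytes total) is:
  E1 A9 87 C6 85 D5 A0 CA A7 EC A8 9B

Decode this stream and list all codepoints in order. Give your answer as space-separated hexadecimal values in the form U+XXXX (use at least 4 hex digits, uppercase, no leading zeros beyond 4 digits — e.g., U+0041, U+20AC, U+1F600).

Answer: U+1A47 U+0185 U+0560 U+02A7 U+CA1B

Derivation:
Byte[0]=E1: 3-byte lead, need 2 cont bytes. acc=0x1
Byte[1]=A9: continuation. acc=(acc<<6)|0x29=0x69
Byte[2]=87: continuation. acc=(acc<<6)|0x07=0x1A47
Completed: cp=U+1A47 (starts at byte 0)
Byte[3]=C6: 2-byte lead, need 1 cont bytes. acc=0x6
Byte[4]=85: continuation. acc=(acc<<6)|0x05=0x185
Completed: cp=U+0185 (starts at byte 3)
Byte[5]=D5: 2-byte lead, need 1 cont bytes. acc=0x15
Byte[6]=A0: continuation. acc=(acc<<6)|0x20=0x560
Completed: cp=U+0560 (starts at byte 5)
Byte[7]=CA: 2-byte lead, need 1 cont bytes. acc=0xA
Byte[8]=A7: continuation. acc=(acc<<6)|0x27=0x2A7
Completed: cp=U+02A7 (starts at byte 7)
Byte[9]=EC: 3-byte lead, need 2 cont bytes. acc=0xC
Byte[10]=A8: continuation. acc=(acc<<6)|0x28=0x328
Byte[11]=9B: continuation. acc=(acc<<6)|0x1B=0xCA1B
Completed: cp=U+CA1B (starts at byte 9)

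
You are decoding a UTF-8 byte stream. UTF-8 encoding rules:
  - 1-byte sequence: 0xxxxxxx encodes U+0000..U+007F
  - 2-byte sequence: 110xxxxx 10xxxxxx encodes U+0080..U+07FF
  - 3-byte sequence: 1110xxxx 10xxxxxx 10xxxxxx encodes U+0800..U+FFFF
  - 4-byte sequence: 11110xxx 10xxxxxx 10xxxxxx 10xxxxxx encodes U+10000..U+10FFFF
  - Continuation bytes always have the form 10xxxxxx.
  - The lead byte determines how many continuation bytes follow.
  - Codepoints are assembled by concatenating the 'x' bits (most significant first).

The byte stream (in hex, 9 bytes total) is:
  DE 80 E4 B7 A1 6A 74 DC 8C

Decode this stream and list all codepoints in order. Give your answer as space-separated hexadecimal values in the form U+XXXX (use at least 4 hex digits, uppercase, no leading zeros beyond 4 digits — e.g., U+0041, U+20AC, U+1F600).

Byte[0]=DE: 2-byte lead, need 1 cont bytes. acc=0x1E
Byte[1]=80: continuation. acc=(acc<<6)|0x00=0x780
Completed: cp=U+0780 (starts at byte 0)
Byte[2]=E4: 3-byte lead, need 2 cont bytes. acc=0x4
Byte[3]=B7: continuation. acc=(acc<<6)|0x37=0x137
Byte[4]=A1: continuation. acc=(acc<<6)|0x21=0x4DE1
Completed: cp=U+4DE1 (starts at byte 2)
Byte[5]=6A: 1-byte ASCII. cp=U+006A
Byte[6]=74: 1-byte ASCII. cp=U+0074
Byte[7]=DC: 2-byte lead, need 1 cont bytes. acc=0x1C
Byte[8]=8C: continuation. acc=(acc<<6)|0x0C=0x70C
Completed: cp=U+070C (starts at byte 7)

Answer: U+0780 U+4DE1 U+006A U+0074 U+070C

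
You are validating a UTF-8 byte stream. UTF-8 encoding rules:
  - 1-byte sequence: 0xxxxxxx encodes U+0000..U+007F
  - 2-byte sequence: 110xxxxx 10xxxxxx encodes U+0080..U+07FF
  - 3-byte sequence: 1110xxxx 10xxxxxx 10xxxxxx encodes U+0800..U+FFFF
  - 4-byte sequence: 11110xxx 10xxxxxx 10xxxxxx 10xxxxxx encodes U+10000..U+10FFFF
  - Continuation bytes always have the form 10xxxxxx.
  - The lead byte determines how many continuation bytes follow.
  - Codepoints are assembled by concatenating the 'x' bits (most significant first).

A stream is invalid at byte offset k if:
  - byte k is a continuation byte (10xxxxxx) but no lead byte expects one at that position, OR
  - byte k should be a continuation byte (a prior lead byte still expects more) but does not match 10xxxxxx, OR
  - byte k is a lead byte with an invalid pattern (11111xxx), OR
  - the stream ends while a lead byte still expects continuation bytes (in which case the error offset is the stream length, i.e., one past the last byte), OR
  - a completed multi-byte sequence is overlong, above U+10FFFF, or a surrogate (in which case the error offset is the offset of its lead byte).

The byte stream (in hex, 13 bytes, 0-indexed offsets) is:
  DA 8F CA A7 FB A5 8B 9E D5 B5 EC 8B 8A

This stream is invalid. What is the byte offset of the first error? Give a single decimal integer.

Byte[0]=DA: 2-byte lead, need 1 cont bytes. acc=0x1A
Byte[1]=8F: continuation. acc=(acc<<6)|0x0F=0x68F
Completed: cp=U+068F (starts at byte 0)
Byte[2]=CA: 2-byte lead, need 1 cont bytes. acc=0xA
Byte[3]=A7: continuation. acc=(acc<<6)|0x27=0x2A7
Completed: cp=U+02A7 (starts at byte 2)
Byte[4]=FB: INVALID lead byte (not 0xxx/110x/1110/11110)

Answer: 4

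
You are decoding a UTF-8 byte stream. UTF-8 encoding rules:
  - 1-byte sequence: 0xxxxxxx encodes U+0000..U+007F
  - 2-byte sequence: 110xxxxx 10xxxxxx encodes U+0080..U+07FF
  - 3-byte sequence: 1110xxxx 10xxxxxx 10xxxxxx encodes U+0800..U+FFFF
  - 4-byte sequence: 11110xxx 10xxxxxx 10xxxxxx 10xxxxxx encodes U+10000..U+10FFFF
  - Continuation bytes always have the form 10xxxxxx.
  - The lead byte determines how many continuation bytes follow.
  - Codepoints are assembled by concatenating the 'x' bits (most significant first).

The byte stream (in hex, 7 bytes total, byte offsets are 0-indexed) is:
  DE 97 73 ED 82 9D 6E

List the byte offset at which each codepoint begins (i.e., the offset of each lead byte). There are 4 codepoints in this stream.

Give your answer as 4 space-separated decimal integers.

Answer: 0 2 3 6

Derivation:
Byte[0]=DE: 2-byte lead, need 1 cont bytes. acc=0x1E
Byte[1]=97: continuation. acc=(acc<<6)|0x17=0x797
Completed: cp=U+0797 (starts at byte 0)
Byte[2]=73: 1-byte ASCII. cp=U+0073
Byte[3]=ED: 3-byte lead, need 2 cont bytes. acc=0xD
Byte[4]=82: continuation. acc=(acc<<6)|0x02=0x342
Byte[5]=9D: continuation. acc=(acc<<6)|0x1D=0xD09D
Completed: cp=U+D09D (starts at byte 3)
Byte[6]=6E: 1-byte ASCII. cp=U+006E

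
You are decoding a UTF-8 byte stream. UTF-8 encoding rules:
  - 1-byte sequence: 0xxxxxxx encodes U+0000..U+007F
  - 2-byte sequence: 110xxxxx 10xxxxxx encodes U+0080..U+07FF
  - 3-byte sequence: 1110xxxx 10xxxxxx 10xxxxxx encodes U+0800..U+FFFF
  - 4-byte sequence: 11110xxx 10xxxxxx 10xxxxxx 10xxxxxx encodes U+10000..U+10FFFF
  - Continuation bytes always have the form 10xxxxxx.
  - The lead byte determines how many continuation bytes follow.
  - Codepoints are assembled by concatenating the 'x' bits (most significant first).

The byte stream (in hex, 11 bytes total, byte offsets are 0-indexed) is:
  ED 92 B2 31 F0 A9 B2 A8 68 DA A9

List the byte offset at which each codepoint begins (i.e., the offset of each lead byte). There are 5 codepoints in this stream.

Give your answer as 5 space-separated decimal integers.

Byte[0]=ED: 3-byte lead, need 2 cont bytes. acc=0xD
Byte[1]=92: continuation. acc=(acc<<6)|0x12=0x352
Byte[2]=B2: continuation. acc=(acc<<6)|0x32=0xD4B2
Completed: cp=U+D4B2 (starts at byte 0)
Byte[3]=31: 1-byte ASCII. cp=U+0031
Byte[4]=F0: 4-byte lead, need 3 cont bytes. acc=0x0
Byte[5]=A9: continuation. acc=(acc<<6)|0x29=0x29
Byte[6]=B2: continuation. acc=(acc<<6)|0x32=0xA72
Byte[7]=A8: continuation. acc=(acc<<6)|0x28=0x29CA8
Completed: cp=U+29CA8 (starts at byte 4)
Byte[8]=68: 1-byte ASCII. cp=U+0068
Byte[9]=DA: 2-byte lead, need 1 cont bytes. acc=0x1A
Byte[10]=A9: continuation. acc=(acc<<6)|0x29=0x6A9
Completed: cp=U+06A9 (starts at byte 9)

Answer: 0 3 4 8 9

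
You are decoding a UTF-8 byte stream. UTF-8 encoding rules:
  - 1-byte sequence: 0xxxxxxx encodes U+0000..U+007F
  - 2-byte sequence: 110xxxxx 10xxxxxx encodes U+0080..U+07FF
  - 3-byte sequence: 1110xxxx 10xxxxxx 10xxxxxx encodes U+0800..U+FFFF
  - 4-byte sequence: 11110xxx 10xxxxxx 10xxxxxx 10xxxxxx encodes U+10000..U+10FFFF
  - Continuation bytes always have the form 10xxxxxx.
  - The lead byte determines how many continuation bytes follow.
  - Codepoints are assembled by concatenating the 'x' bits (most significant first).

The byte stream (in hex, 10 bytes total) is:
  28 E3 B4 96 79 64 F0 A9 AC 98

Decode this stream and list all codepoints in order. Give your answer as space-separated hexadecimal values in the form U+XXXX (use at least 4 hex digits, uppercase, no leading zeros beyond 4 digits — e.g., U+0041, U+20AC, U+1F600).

Answer: U+0028 U+3D16 U+0079 U+0064 U+29B18

Derivation:
Byte[0]=28: 1-byte ASCII. cp=U+0028
Byte[1]=E3: 3-byte lead, need 2 cont bytes. acc=0x3
Byte[2]=B4: continuation. acc=(acc<<6)|0x34=0xF4
Byte[3]=96: continuation. acc=(acc<<6)|0x16=0x3D16
Completed: cp=U+3D16 (starts at byte 1)
Byte[4]=79: 1-byte ASCII. cp=U+0079
Byte[5]=64: 1-byte ASCII. cp=U+0064
Byte[6]=F0: 4-byte lead, need 3 cont bytes. acc=0x0
Byte[7]=A9: continuation. acc=(acc<<6)|0x29=0x29
Byte[8]=AC: continuation. acc=(acc<<6)|0x2C=0xA6C
Byte[9]=98: continuation. acc=(acc<<6)|0x18=0x29B18
Completed: cp=U+29B18 (starts at byte 6)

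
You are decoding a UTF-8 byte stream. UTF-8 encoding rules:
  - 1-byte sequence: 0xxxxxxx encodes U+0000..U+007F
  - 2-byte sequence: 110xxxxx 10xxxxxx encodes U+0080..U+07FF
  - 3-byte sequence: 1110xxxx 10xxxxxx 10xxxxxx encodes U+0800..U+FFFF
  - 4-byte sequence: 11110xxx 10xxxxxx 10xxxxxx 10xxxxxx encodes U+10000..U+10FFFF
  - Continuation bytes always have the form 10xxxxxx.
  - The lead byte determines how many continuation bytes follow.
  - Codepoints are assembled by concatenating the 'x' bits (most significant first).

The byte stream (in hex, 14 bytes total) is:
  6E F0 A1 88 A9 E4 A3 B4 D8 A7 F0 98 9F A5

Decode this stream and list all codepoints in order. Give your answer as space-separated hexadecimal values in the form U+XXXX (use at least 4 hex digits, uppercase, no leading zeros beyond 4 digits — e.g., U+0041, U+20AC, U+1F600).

Answer: U+006E U+21229 U+48F4 U+0627 U+187E5

Derivation:
Byte[0]=6E: 1-byte ASCII. cp=U+006E
Byte[1]=F0: 4-byte lead, need 3 cont bytes. acc=0x0
Byte[2]=A1: continuation. acc=(acc<<6)|0x21=0x21
Byte[3]=88: continuation. acc=(acc<<6)|0x08=0x848
Byte[4]=A9: continuation. acc=(acc<<6)|0x29=0x21229
Completed: cp=U+21229 (starts at byte 1)
Byte[5]=E4: 3-byte lead, need 2 cont bytes. acc=0x4
Byte[6]=A3: continuation. acc=(acc<<6)|0x23=0x123
Byte[7]=B4: continuation. acc=(acc<<6)|0x34=0x48F4
Completed: cp=U+48F4 (starts at byte 5)
Byte[8]=D8: 2-byte lead, need 1 cont bytes. acc=0x18
Byte[9]=A7: continuation. acc=(acc<<6)|0x27=0x627
Completed: cp=U+0627 (starts at byte 8)
Byte[10]=F0: 4-byte lead, need 3 cont bytes. acc=0x0
Byte[11]=98: continuation. acc=(acc<<6)|0x18=0x18
Byte[12]=9F: continuation. acc=(acc<<6)|0x1F=0x61F
Byte[13]=A5: continuation. acc=(acc<<6)|0x25=0x187E5
Completed: cp=U+187E5 (starts at byte 10)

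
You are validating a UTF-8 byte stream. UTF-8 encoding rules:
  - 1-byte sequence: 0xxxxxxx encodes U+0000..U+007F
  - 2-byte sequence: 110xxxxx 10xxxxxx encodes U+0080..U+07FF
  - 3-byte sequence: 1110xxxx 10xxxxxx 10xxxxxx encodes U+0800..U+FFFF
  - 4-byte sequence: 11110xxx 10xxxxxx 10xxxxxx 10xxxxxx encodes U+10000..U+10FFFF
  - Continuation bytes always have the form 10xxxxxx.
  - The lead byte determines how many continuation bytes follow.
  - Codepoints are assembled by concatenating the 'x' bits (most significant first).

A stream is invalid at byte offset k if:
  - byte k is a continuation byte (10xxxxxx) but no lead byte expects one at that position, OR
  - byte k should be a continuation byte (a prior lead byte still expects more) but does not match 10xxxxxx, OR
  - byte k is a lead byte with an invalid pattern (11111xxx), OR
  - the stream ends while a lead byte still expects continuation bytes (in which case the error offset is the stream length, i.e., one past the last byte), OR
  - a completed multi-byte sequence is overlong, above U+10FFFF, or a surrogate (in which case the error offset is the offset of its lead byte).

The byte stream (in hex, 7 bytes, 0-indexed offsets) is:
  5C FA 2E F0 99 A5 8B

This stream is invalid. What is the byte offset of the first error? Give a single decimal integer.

Byte[0]=5C: 1-byte ASCII. cp=U+005C
Byte[1]=FA: INVALID lead byte (not 0xxx/110x/1110/11110)

Answer: 1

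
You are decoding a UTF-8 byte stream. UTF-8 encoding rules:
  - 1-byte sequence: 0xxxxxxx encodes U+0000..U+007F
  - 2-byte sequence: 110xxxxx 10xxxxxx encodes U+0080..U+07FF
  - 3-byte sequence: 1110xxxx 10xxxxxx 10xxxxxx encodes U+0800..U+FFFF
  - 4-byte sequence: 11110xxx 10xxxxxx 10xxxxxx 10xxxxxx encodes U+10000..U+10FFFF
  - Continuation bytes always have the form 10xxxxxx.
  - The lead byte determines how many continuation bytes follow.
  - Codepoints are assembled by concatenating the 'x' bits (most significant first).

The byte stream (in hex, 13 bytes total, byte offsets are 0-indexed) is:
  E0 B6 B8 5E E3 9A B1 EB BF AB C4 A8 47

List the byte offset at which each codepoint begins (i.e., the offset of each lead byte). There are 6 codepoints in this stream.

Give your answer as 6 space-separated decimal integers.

Answer: 0 3 4 7 10 12

Derivation:
Byte[0]=E0: 3-byte lead, need 2 cont bytes. acc=0x0
Byte[1]=B6: continuation. acc=(acc<<6)|0x36=0x36
Byte[2]=B8: continuation. acc=(acc<<6)|0x38=0xDB8
Completed: cp=U+0DB8 (starts at byte 0)
Byte[3]=5E: 1-byte ASCII. cp=U+005E
Byte[4]=E3: 3-byte lead, need 2 cont bytes. acc=0x3
Byte[5]=9A: continuation. acc=(acc<<6)|0x1A=0xDA
Byte[6]=B1: continuation. acc=(acc<<6)|0x31=0x36B1
Completed: cp=U+36B1 (starts at byte 4)
Byte[7]=EB: 3-byte lead, need 2 cont bytes. acc=0xB
Byte[8]=BF: continuation. acc=(acc<<6)|0x3F=0x2FF
Byte[9]=AB: continuation. acc=(acc<<6)|0x2B=0xBFEB
Completed: cp=U+BFEB (starts at byte 7)
Byte[10]=C4: 2-byte lead, need 1 cont bytes. acc=0x4
Byte[11]=A8: continuation. acc=(acc<<6)|0x28=0x128
Completed: cp=U+0128 (starts at byte 10)
Byte[12]=47: 1-byte ASCII. cp=U+0047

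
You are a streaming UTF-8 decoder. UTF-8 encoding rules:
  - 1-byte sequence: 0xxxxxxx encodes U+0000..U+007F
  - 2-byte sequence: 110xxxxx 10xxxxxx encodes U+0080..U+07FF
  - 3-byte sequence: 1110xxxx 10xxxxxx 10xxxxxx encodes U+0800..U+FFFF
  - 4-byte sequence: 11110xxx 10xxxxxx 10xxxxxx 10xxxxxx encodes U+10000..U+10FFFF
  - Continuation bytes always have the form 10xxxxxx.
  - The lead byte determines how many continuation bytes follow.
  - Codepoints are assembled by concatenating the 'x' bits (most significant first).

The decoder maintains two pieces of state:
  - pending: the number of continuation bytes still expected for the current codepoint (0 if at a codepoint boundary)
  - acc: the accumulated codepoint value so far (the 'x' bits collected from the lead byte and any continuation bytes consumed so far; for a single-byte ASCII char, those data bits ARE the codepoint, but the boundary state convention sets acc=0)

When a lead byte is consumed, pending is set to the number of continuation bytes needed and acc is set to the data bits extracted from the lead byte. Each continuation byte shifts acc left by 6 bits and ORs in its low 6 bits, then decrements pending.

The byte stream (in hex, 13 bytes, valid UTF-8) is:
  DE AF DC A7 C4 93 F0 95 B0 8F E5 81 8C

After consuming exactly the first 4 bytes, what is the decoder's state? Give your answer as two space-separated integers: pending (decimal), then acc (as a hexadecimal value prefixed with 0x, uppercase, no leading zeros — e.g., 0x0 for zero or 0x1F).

Answer: 0 0x727

Derivation:
Byte[0]=DE: 2-byte lead. pending=1, acc=0x1E
Byte[1]=AF: continuation. acc=(acc<<6)|0x2F=0x7AF, pending=0
Byte[2]=DC: 2-byte lead. pending=1, acc=0x1C
Byte[3]=A7: continuation. acc=(acc<<6)|0x27=0x727, pending=0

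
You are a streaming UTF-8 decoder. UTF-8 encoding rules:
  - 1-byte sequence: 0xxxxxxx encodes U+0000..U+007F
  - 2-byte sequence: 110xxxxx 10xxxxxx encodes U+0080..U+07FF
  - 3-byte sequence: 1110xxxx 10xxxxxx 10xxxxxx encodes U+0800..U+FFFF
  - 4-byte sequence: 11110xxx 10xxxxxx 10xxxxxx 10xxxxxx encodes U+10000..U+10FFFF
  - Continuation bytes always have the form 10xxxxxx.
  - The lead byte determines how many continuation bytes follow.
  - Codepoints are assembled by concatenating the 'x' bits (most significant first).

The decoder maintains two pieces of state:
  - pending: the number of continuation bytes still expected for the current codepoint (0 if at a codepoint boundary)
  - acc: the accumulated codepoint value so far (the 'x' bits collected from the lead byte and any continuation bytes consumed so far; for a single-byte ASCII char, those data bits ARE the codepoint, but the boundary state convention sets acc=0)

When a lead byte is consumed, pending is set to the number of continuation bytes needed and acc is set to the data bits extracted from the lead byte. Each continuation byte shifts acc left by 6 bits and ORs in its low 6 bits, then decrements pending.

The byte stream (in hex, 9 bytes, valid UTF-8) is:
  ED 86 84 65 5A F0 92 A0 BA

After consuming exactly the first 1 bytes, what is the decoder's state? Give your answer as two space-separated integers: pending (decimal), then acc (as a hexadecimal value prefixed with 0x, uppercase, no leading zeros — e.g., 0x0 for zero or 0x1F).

Answer: 2 0xD

Derivation:
Byte[0]=ED: 3-byte lead. pending=2, acc=0xD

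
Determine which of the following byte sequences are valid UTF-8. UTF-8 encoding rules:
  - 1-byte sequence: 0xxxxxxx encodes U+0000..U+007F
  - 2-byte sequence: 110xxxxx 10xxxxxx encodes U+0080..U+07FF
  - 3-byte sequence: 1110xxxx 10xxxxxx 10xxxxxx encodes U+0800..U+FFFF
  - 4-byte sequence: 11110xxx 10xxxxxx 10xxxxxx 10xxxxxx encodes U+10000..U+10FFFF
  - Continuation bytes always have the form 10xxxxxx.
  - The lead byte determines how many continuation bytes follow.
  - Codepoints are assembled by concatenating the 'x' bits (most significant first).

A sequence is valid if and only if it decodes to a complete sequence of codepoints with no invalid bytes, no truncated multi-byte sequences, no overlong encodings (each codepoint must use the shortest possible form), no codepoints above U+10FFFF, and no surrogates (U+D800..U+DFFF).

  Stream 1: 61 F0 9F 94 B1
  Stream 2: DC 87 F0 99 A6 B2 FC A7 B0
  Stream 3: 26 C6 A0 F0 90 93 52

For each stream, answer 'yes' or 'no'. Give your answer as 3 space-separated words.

Stream 1: decodes cleanly. VALID
Stream 2: error at byte offset 6. INVALID
Stream 3: error at byte offset 6. INVALID

Answer: yes no no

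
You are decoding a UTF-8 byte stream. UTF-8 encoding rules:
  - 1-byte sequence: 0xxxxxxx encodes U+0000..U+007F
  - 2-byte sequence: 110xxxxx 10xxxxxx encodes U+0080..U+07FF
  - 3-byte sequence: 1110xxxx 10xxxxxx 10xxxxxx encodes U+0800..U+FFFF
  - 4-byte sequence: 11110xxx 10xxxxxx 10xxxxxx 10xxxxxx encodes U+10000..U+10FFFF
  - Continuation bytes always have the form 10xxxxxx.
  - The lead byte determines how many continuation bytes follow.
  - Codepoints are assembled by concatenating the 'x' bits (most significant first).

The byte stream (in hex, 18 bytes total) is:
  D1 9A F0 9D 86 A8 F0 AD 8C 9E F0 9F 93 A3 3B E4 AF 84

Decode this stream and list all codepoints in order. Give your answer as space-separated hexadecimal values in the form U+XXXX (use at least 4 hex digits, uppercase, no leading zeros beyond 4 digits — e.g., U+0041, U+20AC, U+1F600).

Byte[0]=D1: 2-byte lead, need 1 cont bytes. acc=0x11
Byte[1]=9A: continuation. acc=(acc<<6)|0x1A=0x45A
Completed: cp=U+045A (starts at byte 0)
Byte[2]=F0: 4-byte lead, need 3 cont bytes. acc=0x0
Byte[3]=9D: continuation. acc=(acc<<6)|0x1D=0x1D
Byte[4]=86: continuation. acc=(acc<<6)|0x06=0x746
Byte[5]=A8: continuation. acc=(acc<<6)|0x28=0x1D1A8
Completed: cp=U+1D1A8 (starts at byte 2)
Byte[6]=F0: 4-byte lead, need 3 cont bytes. acc=0x0
Byte[7]=AD: continuation. acc=(acc<<6)|0x2D=0x2D
Byte[8]=8C: continuation. acc=(acc<<6)|0x0C=0xB4C
Byte[9]=9E: continuation. acc=(acc<<6)|0x1E=0x2D31E
Completed: cp=U+2D31E (starts at byte 6)
Byte[10]=F0: 4-byte lead, need 3 cont bytes. acc=0x0
Byte[11]=9F: continuation. acc=(acc<<6)|0x1F=0x1F
Byte[12]=93: continuation. acc=(acc<<6)|0x13=0x7D3
Byte[13]=A3: continuation. acc=(acc<<6)|0x23=0x1F4E3
Completed: cp=U+1F4E3 (starts at byte 10)
Byte[14]=3B: 1-byte ASCII. cp=U+003B
Byte[15]=E4: 3-byte lead, need 2 cont bytes. acc=0x4
Byte[16]=AF: continuation. acc=(acc<<6)|0x2F=0x12F
Byte[17]=84: continuation. acc=(acc<<6)|0x04=0x4BC4
Completed: cp=U+4BC4 (starts at byte 15)

Answer: U+045A U+1D1A8 U+2D31E U+1F4E3 U+003B U+4BC4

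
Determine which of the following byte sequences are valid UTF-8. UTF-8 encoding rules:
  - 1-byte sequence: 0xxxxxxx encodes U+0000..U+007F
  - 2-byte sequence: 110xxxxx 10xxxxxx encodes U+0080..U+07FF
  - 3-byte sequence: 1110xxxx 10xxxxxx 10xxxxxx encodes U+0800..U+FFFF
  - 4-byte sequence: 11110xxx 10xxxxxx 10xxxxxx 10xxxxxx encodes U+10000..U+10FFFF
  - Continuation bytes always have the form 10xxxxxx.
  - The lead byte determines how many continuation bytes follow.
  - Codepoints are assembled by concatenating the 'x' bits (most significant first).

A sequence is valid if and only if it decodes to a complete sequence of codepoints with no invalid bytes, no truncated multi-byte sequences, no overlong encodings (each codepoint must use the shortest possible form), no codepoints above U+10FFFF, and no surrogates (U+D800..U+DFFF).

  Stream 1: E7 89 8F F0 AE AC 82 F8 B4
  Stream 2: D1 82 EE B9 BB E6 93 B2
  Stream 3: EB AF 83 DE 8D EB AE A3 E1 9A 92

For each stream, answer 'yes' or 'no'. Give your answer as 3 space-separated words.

Answer: no yes yes

Derivation:
Stream 1: error at byte offset 7. INVALID
Stream 2: decodes cleanly. VALID
Stream 3: decodes cleanly. VALID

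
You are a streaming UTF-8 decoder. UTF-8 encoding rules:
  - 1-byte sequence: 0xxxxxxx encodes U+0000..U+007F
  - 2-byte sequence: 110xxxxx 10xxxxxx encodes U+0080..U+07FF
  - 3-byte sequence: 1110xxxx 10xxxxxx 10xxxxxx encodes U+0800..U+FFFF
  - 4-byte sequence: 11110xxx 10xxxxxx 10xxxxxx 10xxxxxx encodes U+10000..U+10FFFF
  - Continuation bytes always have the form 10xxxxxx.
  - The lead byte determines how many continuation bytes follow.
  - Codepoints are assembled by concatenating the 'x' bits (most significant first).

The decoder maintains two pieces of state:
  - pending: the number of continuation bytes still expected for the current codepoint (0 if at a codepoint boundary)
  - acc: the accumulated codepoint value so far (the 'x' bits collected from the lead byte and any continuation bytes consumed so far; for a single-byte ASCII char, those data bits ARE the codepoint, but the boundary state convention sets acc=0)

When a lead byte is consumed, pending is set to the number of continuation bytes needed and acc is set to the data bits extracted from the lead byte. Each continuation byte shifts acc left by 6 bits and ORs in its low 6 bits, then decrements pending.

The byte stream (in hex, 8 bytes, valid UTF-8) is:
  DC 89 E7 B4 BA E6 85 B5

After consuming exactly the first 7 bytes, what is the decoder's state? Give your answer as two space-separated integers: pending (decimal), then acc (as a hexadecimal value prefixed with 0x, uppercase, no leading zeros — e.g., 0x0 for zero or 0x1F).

Answer: 1 0x185

Derivation:
Byte[0]=DC: 2-byte lead. pending=1, acc=0x1C
Byte[1]=89: continuation. acc=(acc<<6)|0x09=0x709, pending=0
Byte[2]=E7: 3-byte lead. pending=2, acc=0x7
Byte[3]=B4: continuation. acc=(acc<<6)|0x34=0x1F4, pending=1
Byte[4]=BA: continuation. acc=(acc<<6)|0x3A=0x7D3A, pending=0
Byte[5]=E6: 3-byte lead. pending=2, acc=0x6
Byte[6]=85: continuation. acc=(acc<<6)|0x05=0x185, pending=1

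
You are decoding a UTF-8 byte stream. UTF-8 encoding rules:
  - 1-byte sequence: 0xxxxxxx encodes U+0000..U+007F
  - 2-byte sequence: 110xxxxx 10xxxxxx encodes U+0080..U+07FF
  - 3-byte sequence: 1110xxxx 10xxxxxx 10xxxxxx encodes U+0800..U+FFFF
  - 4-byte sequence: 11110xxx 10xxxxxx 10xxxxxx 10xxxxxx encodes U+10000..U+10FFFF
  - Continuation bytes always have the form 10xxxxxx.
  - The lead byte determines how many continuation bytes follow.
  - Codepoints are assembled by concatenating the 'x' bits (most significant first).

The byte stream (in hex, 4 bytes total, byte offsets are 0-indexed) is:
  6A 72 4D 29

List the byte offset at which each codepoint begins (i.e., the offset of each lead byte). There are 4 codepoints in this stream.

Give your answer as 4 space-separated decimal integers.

Answer: 0 1 2 3

Derivation:
Byte[0]=6A: 1-byte ASCII. cp=U+006A
Byte[1]=72: 1-byte ASCII. cp=U+0072
Byte[2]=4D: 1-byte ASCII. cp=U+004D
Byte[3]=29: 1-byte ASCII. cp=U+0029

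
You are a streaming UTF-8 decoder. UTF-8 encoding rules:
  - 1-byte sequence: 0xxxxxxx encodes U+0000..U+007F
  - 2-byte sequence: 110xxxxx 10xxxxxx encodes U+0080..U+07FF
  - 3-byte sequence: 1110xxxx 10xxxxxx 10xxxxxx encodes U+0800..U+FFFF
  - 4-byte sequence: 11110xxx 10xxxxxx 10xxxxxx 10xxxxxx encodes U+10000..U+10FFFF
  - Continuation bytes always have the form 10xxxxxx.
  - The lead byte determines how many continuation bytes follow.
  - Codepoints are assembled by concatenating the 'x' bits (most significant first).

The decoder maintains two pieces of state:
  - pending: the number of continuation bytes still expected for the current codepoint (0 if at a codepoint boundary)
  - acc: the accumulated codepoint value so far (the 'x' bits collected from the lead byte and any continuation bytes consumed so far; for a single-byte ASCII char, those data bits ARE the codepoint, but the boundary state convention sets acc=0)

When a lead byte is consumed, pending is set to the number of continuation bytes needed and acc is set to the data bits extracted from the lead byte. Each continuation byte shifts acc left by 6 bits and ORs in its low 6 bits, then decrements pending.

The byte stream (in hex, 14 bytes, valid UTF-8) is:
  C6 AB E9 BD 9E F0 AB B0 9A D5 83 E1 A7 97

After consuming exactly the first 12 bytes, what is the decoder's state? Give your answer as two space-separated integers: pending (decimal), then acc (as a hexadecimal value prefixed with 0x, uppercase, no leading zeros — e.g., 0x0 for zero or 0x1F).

Answer: 2 0x1

Derivation:
Byte[0]=C6: 2-byte lead. pending=1, acc=0x6
Byte[1]=AB: continuation. acc=(acc<<6)|0x2B=0x1AB, pending=0
Byte[2]=E9: 3-byte lead. pending=2, acc=0x9
Byte[3]=BD: continuation. acc=(acc<<6)|0x3D=0x27D, pending=1
Byte[4]=9E: continuation. acc=(acc<<6)|0x1E=0x9F5E, pending=0
Byte[5]=F0: 4-byte lead. pending=3, acc=0x0
Byte[6]=AB: continuation. acc=(acc<<6)|0x2B=0x2B, pending=2
Byte[7]=B0: continuation. acc=(acc<<6)|0x30=0xAF0, pending=1
Byte[8]=9A: continuation. acc=(acc<<6)|0x1A=0x2BC1A, pending=0
Byte[9]=D5: 2-byte lead. pending=1, acc=0x15
Byte[10]=83: continuation. acc=(acc<<6)|0x03=0x543, pending=0
Byte[11]=E1: 3-byte lead. pending=2, acc=0x1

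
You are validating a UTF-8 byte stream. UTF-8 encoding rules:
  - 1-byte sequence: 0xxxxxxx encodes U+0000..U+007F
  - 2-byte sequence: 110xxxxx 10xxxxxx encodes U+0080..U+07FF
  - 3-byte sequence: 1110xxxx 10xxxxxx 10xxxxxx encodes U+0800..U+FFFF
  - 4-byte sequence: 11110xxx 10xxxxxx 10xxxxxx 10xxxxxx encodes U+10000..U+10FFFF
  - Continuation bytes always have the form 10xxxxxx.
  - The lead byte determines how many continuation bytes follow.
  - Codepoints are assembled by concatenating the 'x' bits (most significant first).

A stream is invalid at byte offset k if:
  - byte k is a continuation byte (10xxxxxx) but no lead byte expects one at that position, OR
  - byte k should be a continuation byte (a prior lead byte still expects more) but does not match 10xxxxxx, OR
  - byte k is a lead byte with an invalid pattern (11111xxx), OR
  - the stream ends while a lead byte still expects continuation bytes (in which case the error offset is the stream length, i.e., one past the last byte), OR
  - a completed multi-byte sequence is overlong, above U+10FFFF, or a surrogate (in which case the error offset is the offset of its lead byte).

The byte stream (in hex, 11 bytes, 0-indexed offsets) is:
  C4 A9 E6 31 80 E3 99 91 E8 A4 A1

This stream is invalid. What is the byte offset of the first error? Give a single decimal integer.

Byte[0]=C4: 2-byte lead, need 1 cont bytes. acc=0x4
Byte[1]=A9: continuation. acc=(acc<<6)|0x29=0x129
Completed: cp=U+0129 (starts at byte 0)
Byte[2]=E6: 3-byte lead, need 2 cont bytes. acc=0x6
Byte[3]=31: expected 10xxxxxx continuation. INVALID

Answer: 3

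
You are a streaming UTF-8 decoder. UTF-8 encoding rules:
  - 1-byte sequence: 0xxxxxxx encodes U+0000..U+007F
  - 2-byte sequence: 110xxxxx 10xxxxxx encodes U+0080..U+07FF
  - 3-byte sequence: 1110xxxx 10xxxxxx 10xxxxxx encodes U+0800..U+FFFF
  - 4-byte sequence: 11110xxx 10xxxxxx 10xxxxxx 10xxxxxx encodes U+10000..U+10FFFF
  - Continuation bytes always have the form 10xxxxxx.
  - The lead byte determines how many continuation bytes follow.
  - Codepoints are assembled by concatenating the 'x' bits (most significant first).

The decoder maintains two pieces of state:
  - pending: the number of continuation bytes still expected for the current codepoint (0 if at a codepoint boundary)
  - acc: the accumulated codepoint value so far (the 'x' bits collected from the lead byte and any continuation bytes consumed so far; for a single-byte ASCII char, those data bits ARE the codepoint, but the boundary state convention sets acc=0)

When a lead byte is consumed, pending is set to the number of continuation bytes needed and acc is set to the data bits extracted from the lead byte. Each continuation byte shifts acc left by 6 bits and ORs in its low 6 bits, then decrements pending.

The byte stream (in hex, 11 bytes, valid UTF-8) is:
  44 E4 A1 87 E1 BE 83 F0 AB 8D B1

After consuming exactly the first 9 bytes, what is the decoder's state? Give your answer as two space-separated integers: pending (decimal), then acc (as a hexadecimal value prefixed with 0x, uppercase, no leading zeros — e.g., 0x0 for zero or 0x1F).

Answer: 2 0x2B

Derivation:
Byte[0]=44: 1-byte. pending=0, acc=0x0
Byte[1]=E4: 3-byte lead. pending=2, acc=0x4
Byte[2]=A1: continuation. acc=(acc<<6)|0x21=0x121, pending=1
Byte[3]=87: continuation. acc=(acc<<6)|0x07=0x4847, pending=0
Byte[4]=E1: 3-byte lead. pending=2, acc=0x1
Byte[5]=BE: continuation. acc=(acc<<6)|0x3E=0x7E, pending=1
Byte[6]=83: continuation. acc=(acc<<6)|0x03=0x1F83, pending=0
Byte[7]=F0: 4-byte lead. pending=3, acc=0x0
Byte[8]=AB: continuation. acc=(acc<<6)|0x2B=0x2B, pending=2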